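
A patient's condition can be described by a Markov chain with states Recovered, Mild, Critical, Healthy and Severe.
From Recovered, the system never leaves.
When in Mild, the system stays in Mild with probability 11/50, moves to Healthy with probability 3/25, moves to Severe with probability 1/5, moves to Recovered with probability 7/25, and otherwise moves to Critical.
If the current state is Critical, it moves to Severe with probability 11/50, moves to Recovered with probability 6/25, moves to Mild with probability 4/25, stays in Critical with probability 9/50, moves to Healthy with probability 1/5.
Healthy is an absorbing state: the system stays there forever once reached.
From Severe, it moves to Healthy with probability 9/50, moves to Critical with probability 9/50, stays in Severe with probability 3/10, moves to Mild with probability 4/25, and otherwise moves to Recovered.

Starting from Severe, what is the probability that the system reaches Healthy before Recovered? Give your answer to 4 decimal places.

0.4548

Let h(s) be the probability of absorption at Healthy starting from transient state s. Then h(Healthy) = 1 and h(Recovered) = 0. By first-step analysis:
h(Mild) = 0.28·0 + 0.22·h(Mild) + 0.18·h(Critical) + 0.12·1 + 0.2·h(Severe)
h(Critical) = 0.24·0 + 0.16·h(Mild) + 0.18·h(Critical) + 0.2·1 + 0.22·h(Severe)
h(Severe) = 0.18·0 + 0.16·h(Mild) + 0.18·h(Critical) + 0.18·1 + 0.3·h(Severe)
Solving: h(Mild) = 0.3717, h(Critical) = 0.4384, h(Severe) = 0.4548.
Starting from Severe, the probability is 0.4548.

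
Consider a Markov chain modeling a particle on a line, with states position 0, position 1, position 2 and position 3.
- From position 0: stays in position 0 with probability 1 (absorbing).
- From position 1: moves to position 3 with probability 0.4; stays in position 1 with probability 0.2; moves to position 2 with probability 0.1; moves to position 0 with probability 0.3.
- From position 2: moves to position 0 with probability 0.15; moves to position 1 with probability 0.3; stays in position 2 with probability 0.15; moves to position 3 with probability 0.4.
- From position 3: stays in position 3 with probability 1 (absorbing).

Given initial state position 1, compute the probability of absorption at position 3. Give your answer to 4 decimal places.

Let h(s) be the probability of absorption at position 3 starting from transient state s. Then h(position 3) = 1 and h(position 0) = 0. By first-step analysis:
h(position 1) = 0.3·0 + 0.2·h(position 1) + 0.1·h(position 2) + 0.4·1
h(position 2) = 0.15·0 + 0.3·h(position 1) + 0.15·h(position 2) + 0.4·1
Solving: h(position 1) = 0.5846, h(position 2) = 0.6769.
Starting from position 1, the probability is 0.5846.

0.5846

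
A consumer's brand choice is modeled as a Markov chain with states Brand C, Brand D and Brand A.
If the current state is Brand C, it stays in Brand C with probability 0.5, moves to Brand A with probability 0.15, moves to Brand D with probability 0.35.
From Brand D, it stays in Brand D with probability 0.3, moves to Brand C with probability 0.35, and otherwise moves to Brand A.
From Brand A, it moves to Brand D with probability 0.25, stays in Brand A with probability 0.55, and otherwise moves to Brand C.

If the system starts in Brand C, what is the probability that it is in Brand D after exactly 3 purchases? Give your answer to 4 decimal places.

Propagate the distribution vector 3 purchases from Brand C.
After 0 purchases: (1.0000, 0.0000, 0.0000)
After 1 purchase: (0.5000, 0.3500, 0.1500)
After 2 purchases: (0.4025, 0.3175, 0.2800)
After 3 purchases: (0.3684, 0.3061, 0.3255)
P(in Brand D after 3 purchases) = 0.3061

0.3061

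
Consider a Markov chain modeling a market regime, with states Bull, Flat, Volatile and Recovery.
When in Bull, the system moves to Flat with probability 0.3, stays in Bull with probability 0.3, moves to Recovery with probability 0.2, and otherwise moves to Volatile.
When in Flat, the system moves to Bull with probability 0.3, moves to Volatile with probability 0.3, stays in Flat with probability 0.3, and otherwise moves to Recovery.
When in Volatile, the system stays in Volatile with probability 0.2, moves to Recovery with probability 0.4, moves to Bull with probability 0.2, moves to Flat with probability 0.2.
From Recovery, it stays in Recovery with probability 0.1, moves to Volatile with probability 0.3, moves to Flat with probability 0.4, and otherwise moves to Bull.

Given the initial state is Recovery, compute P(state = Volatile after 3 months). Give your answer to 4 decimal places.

0.2490

Propagate the distribution vector 3 months from Recovery.
After 0 months: (0.0000, 0.0000, 0.0000, 1.0000)
After 1 month: (0.2000, 0.4000, 0.3000, 0.1000)
After 2 months: (0.2600, 0.2800, 0.2500, 0.2100)
After 3 months: (0.2540, 0.2960, 0.2490, 0.2010)
P(in Volatile after 3 months) = 0.2490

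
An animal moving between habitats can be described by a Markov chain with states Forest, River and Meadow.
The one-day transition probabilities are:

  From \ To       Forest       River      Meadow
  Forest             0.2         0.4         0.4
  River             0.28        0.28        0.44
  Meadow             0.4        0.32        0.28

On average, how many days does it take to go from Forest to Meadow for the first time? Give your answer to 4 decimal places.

Let t(s) be the expected number of days to first reach Meadow from state s, with t(Meadow) = 0. Conditioning on the first day:
t(Forest) = 1 + 0.2·t(Forest) + 0.4·t(River)
t(River) = 1 + 0.28·t(Forest) + 0.28·t(River)
Solving: t(Forest) = 2.4138, t(River) = 2.3276.
Expected days from Forest to Meadow: 2.4138.

2.4138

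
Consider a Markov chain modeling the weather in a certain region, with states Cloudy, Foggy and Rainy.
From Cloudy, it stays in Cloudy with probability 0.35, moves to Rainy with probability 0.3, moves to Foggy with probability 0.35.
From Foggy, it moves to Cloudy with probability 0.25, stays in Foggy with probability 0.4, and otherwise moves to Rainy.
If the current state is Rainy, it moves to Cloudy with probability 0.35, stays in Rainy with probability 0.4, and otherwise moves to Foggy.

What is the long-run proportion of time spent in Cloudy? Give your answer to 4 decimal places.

Let the stationary distribution be π with π = πP and π_1 + π_2 + π_3 = 1.
π_1 = 0.35·π_1 + 0.25·π_2 + 0.35·π_3
π_2 = 0.35·π_1 + 0.4·π_2 + 0.25·π_3
Solving with the normalization constraint gives π = (0.3169, 0.3314, 0.3517).
So the stationary probability of Cloudy is 0.3169.

0.3169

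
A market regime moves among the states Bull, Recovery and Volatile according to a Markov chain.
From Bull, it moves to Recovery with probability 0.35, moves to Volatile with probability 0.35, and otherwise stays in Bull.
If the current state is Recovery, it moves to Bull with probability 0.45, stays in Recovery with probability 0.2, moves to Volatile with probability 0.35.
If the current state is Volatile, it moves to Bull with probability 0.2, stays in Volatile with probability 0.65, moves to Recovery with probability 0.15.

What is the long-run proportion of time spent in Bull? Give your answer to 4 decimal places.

0.2826

Let the stationary distribution be π with π = πP and π_1 + π_2 + π_3 = 1.
π_1 = 0.3·π_1 + 0.45·π_2 + 0.2·π_3
π_2 = 0.35·π_1 + 0.2·π_2 + 0.15·π_3
Solving with the normalization constraint gives π = (0.2826, 0.2174, 0.5000).
So the stationary probability of Bull is 0.2826.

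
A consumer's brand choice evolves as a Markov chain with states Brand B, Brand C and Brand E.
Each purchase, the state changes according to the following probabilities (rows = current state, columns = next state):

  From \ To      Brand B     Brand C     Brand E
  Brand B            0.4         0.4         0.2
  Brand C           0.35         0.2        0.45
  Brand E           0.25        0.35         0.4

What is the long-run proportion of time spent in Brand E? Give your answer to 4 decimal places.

Let the stationary distribution be π with π = πP and π_1 + π_2 + π_3 = 1.
π_1 = 0.4·π_1 + 0.35·π_2 + 0.25·π_3
π_2 = 0.4·π_1 + 0.2·π_2 + 0.35·π_3
Solving with the normalization constraint gives π = (0.3316, 0.3188, 0.3496).
So the stationary probability of Brand E is 0.3496.

0.3496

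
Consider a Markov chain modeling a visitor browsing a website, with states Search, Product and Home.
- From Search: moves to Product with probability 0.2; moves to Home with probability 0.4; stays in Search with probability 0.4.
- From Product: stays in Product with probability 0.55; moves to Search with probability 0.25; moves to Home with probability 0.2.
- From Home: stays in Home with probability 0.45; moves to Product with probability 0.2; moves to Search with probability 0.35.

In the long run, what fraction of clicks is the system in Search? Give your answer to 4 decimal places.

Let the stationary distribution be π with π = πP and π_1 + π_2 + π_3 = 1.
π_1 = 0.4·π_1 + 0.25·π_2 + 0.35·π_3
π_2 = 0.2·π_1 + 0.55·π_2 + 0.2·π_3
Solving with the normalization constraint gives π = (0.3360, 0.3077, 0.3563).
So the stationary probability of Search is 0.3360.

0.3360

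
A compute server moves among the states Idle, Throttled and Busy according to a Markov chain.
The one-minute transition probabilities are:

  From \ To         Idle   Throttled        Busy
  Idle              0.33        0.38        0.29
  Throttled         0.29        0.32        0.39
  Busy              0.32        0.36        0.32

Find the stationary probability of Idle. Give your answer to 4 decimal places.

0.3126

Let the stationary distribution be π with π = πP and π_1 + π_2 + π_3 = 1.
π_1 = 0.33·π_1 + 0.29·π_2 + 0.32·π_3
π_2 = 0.38·π_1 + 0.32·π_2 + 0.36·π_3
Solving with the normalization constraint gives π = (0.3126, 0.3522, 0.3353).
So the stationary probability of Idle is 0.3126.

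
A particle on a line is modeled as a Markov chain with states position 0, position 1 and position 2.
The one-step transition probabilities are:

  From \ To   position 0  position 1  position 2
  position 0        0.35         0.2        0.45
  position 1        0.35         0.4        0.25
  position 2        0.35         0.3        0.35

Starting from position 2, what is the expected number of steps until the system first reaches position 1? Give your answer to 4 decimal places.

Let t(s) be the expected number of steps to first reach position 1 from state s, with t(position 1) = 0. Conditioning on the first step:
t(position 0) = 1 + 0.35·t(position 0) + 0.45·t(position 2)
t(position 2) = 1 + 0.35·t(position 0) + 0.35·t(position 2)
Solving: t(position 0) = 4.1509, t(position 2) = 3.7736.
Expected steps from position 2 to position 1: 3.7736.

3.7736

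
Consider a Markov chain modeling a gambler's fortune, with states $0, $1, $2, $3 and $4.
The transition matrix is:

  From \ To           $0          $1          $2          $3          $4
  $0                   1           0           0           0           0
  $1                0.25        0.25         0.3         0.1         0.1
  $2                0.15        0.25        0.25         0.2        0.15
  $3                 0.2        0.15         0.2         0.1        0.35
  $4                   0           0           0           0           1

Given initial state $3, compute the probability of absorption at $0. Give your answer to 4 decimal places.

0.4364

Let h(s) be the probability of absorption at $0 starting from transient state s. Then h($0) = 1 and h($4) = 0. By first-step analysis:
h($1) = 0.25·1 + 0.25·h($1) + 0.3·h($2) + 0.1·h($3) + 0.1·0
h($2) = 0.15·1 + 0.25·h($1) + 0.25·h($2) + 0.2·h($3) + 0.15·0
h($3) = 0.2·1 + 0.15·h($1) + 0.2·h($2) + 0.1·h($3) + 0.35·0
Solving: h($1) = 0.5978, h($2) = 0.5156, h($3) = 0.4364.
Starting from $3, the probability is 0.4364.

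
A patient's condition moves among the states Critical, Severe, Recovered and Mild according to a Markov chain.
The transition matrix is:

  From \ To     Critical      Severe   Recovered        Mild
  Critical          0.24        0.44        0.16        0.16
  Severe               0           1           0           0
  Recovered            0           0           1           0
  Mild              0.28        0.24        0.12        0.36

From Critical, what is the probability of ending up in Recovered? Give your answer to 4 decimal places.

Let h(s) be the probability of absorption at Recovered starting from transient state s. Then h(Recovered) = 1 and h(Severe) = 0. By first-step analysis:
h(Critical) = 0.24·h(Critical) + 0.44·0 + 0.16·1 + 0.16·h(Mild)
h(Mild) = 0.28·h(Critical) + 0.24·0 + 0.12·1 + 0.36·h(Mild)
Solving: h(Critical) = 0.2754, h(Mild) = 0.3080.
Starting from Critical, the probability is 0.2754.

0.2754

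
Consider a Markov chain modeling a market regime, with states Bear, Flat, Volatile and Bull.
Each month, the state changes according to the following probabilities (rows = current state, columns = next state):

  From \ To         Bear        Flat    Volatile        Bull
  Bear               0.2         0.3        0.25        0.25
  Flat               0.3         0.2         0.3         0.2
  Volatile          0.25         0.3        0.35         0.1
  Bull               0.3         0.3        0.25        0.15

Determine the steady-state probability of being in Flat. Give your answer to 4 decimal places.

Let the stationary distribution be π with π = πP and π_1 + π_2 + π_3 + π_4 = 1.
π_1 = 0.2·π_1 + 0.3·π_2 + 0.25·π_3 + 0.3·π_4
π_2 = 0.3·π_1 + 0.2·π_2 + 0.3·π_3 + 0.3·π_4
π_3 = 0.25·π_1 + 0.3·π_2 + 0.35·π_3 + 0.25·π_4
Solving with the normalization constraint gives π = (0.2594, 0.2727, 0.2929, 0.1749).
So the stationary probability of Flat is 0.2727.

0.2727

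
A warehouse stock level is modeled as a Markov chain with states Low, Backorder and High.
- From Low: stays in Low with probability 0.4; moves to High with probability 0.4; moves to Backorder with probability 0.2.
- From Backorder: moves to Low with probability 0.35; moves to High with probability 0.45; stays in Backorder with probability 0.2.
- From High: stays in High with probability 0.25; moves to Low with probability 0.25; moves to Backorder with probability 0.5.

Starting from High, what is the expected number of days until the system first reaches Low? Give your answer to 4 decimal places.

Let t(s) be the expected number of days to first reach Low from state s, with t(Low) = 0. Conditioning on the first day:
t(Backorder) = 1 + 0.2·t(Backorder) + 0.45·t(High)
t(High) = 1 + 0.5·t(Backorder) + 0.25·t(High)
Solving: t(Backorder) = 3.2000, t(High) = 3.4667.
Expected days from High to Low: 3.4667.

3.4667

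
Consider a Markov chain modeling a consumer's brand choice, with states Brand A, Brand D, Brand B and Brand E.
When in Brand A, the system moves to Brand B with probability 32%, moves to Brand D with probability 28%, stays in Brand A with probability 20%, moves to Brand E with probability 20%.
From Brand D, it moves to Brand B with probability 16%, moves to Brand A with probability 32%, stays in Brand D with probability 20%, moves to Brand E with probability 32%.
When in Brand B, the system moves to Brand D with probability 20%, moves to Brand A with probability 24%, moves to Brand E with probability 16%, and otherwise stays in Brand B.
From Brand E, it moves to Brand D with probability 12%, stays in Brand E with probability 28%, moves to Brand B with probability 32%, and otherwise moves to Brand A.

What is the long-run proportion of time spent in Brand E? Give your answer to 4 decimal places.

0.2301

Let the stationary distribution be π with π = πP and π_1 + π_2 + π_3 + π_4 = 1.
π_1 = 0.2·π_1 + 0.32·π_2 + 0.24·π_3 + 0.28·π_4
π_2 = 0.28·π_1 + 0.2·π_2 + 0.2·π_3 + 0.12·π_4
π_3 = 0.32·π_1 + 0.16·π_2 + 0.4·π_3 + 0.32·π_4
Solving with the normalization constraint gives π = (0.2552, 0.2020, 0.3127, 0.2301).
So the stationary probability of Brand E is 0.2301.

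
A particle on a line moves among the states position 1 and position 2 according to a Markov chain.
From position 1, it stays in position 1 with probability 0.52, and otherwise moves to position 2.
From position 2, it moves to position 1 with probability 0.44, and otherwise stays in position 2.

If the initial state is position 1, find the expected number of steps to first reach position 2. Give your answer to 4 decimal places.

2.0833

Let t(s) be the expected number of steps to first reach position 2 from state s, with t(position 2) = 0. Conditioning on the first step:
t(position 1) = 1 + 0.52·t(position 1)
Solving: t(position 1) = 2.0833.
Expected steps from position 1 to position 2: 2.0833.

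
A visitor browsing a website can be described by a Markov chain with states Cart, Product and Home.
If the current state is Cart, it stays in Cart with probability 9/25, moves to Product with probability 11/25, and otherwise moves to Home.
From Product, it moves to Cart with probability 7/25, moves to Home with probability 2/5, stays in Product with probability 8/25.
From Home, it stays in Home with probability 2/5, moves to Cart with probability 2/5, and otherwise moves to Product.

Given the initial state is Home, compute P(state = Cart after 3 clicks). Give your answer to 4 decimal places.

Propagate the distribution vector 3 clicks from Home.
After 0 clicks: (0.0000, 0.0000, 1.0000)
After 1 click: (0.4000, 0.2000, 0.4000)
After 2 clicks: (0.3600, 0.3200, 0.3200)
After 3 clicks: (0.3472, 0.3248, 0.3280)
P(in Cart after 3 clicks) = 0.3472

0.3472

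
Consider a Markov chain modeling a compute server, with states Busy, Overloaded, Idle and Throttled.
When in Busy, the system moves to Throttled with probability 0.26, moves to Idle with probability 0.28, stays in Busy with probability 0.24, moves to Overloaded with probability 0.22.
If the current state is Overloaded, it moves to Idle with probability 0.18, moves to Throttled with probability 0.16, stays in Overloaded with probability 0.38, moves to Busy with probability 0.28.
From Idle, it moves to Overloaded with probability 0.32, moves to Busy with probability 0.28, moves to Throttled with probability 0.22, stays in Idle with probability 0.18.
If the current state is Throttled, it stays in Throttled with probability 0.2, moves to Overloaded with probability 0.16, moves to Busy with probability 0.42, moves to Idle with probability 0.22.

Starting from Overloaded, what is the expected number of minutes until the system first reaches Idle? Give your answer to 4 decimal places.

Let t(s) be the expected number of minutes to first reach Idle from state s, with t(Idle) = 0. Conditioning on the first minute:
t(Busy) = 1 + 0.24·t(Busy) + 0.22·t(Overloaded) + 0.26·t(Throttled)
t(Overloaded) = 1 + 0.28·t(Busy) + 0.38·t(Overloaded) + 0.16·t(Throttled)
t(Throttled) = 1 + 0.42·t(Busy) + 0.16·t(Overloaded) + 0.2·t(Throttled)
Solving: t(Busy) = 4.1310, t(Overloaded) = 4.5981, t(Throttled) = 4.3384.
Expected minutes from Overloaded to Idle: 4.5981.

4.5981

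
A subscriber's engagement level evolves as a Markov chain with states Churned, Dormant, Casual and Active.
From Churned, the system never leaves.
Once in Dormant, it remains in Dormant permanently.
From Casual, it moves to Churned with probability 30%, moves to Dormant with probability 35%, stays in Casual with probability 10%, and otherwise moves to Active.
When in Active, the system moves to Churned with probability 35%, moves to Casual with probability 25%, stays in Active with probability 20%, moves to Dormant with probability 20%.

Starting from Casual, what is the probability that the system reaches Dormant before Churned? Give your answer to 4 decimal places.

Let h(s) be the probability of absorption at Dormant starting from transient state s. Then h(Dormant) = 1 and h(Churned) = 0. By first-step analysis:
h(Casual) = 0.3·0 + 0.35·1 + 0.1·h(Casual) + 0.25·h(Active)
h(Active) = 0.35·0 + 0.2·1 + 0.25·h(Casual) + 0.2·h(Active)
Solving: h(Casual) = 0.5019, h(Active) = 0.4068.
Starting from Casual, the probability is 0.5019.

0.5019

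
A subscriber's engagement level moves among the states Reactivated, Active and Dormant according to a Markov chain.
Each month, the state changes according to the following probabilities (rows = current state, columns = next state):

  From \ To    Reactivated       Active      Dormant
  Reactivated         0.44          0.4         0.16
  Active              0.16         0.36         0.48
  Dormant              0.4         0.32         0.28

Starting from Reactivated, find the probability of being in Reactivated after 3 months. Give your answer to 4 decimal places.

Propagate the distribution vector 3 months from Reactivated.
After 0 months: (1.0000, 0.0000, 0.0000)
After 1 month: (0.4400, 0.4000, 0.1600)
After 2 months: (0.3216, 0.3712, 0.3072)
After 3 months: (0.3238, 0.3606, 0.3156)
P(in Reactivated after 3 months) = 0.3238

0.3238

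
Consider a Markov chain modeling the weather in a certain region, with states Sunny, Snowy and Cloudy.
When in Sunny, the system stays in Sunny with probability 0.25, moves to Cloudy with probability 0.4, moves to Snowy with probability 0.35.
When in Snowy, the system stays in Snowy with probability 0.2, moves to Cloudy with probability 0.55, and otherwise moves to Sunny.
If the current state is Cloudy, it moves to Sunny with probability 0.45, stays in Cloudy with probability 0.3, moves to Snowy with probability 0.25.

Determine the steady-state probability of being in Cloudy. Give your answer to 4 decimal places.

0.4004

Let the stationary distribution be π with π = πP and π_1 + π_2 + π_3 = 1.
π_1 = 0.25·π_1 + 0.25·π_2 + 0.45·π_3
π_2 = 0.35·π_1 + 0.2·π_2 + 0.25·π_3
Solving with the normalization constraint gives π = (0.3301, 0.2695, 0.4004).
So the stationary probability of Cloudy is 0.4004.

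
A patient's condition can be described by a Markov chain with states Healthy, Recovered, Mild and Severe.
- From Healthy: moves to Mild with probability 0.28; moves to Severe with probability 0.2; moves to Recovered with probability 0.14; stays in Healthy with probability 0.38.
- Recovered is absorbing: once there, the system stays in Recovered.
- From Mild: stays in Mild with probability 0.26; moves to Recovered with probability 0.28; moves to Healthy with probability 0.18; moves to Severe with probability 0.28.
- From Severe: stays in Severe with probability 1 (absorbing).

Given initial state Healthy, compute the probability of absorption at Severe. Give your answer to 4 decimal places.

0.5544

Let h(s) be the probability of absorption at Severe starting from transient state s. Then h(Severe) = 1 and h(Recovered) = 0. By first-step analysis:
h(Healthy) = 0.38·h(Healthy) + 0.14·0 + 0.28·h(Mild) + 0.2·1
h(Mild) = 0.18·h(Healthy) + 0.28·0 + 0.26·h(Mild) + 0.28·1
Solving: h(Healthy) = 0.5544, h(Mild) = 0.5132.
Starting from Healthy, the probability is 0.5544.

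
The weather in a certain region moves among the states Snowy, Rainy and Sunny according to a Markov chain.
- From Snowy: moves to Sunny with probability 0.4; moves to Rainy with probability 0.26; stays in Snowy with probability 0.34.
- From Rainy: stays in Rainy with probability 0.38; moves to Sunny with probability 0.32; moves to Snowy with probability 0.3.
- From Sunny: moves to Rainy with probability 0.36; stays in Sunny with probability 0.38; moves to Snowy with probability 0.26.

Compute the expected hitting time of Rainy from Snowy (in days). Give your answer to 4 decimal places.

Let t(s) be the expected number of days to first reach Rainy from state s, with t(Rainy) = 0. Conditioning on the first day:
t(Snowy) = 1 + 0.34·t(Snowy) + 0.4·t(Sunny)
t(Sunny) = 1 + 0.26·t(Snowy) + 0.38·t(Sunny)
Solving: t(Snowy) = 3.3421, t(Sunny) = 3.0144.
Expected days from Snowy to Rainy: 3.3421.

3.3421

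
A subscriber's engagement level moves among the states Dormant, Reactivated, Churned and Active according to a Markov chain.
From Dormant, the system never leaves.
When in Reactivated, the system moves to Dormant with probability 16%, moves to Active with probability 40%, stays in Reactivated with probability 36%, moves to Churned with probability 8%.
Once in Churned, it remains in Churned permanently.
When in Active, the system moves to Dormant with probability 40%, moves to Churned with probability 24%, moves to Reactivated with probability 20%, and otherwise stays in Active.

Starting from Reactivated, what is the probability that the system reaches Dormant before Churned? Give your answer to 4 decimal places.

0.6434

Let h(s) be the probability of absorption at Dormant starting from transient state s. Then h(Dormant) = 1 and h(Churned) = 0. By first-step analysis:
h(Reactivated) = 0.16·1 + 0.36·h(Reactivated) + 0.08·0 + 0.4·h(Active)
h(Active) = 0.4·1 + 0.2·h(Reactivated) + 0.24·0 + 0.16·h(Active)
Solving: h(Reactivated) = 0.6434, h(Active) = 0.6294.
Starting from Reactivated, the probability is 0.6434.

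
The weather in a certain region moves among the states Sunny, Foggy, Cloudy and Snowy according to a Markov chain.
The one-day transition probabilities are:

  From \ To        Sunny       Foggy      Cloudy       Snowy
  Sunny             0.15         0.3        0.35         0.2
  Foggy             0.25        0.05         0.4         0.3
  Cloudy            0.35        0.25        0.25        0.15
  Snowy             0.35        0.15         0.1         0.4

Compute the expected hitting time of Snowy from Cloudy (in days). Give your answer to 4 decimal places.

Let t(s) be the expected number of days to first reach Snowy from state s, with t(Snowy) = 0. Conditioning on the first day:
t(Sunny) = 1 + 0.15·t(Sunny) + 0.3·t(Foggy) + 0.35·t(Cloudy)
t(Foggy) = 1 + 0.25·t(Sunny) + 0.05·t(Foggy) + 0.4·t(Cloudy)
t(Cloudy) = 1 + 0.35·t(Sunny) + 0.25·t(Foggy) + 0.25·t(Cloudy)
Solving: t(Sunny) = 4.8482, t(Foggy) = 4.4699, t(Cloudy) = 5.0858.
Expected days from Cloudy to Snowy: 5.0858.

5.0858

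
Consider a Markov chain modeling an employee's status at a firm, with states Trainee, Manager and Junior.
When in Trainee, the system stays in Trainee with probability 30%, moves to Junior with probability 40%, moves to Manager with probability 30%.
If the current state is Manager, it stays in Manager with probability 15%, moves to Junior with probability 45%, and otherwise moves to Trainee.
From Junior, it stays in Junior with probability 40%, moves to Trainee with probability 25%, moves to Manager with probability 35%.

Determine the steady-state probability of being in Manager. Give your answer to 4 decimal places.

0.2789

Let the stationary distribution be π with π = πP and π_1 + π_2 + π_3 = 1.
π_1 = 0.3·π_1 + 0.4·π_2 + 0.25·π_3
π_2 = 0.3·π_1 + 0.15·π_2 + 0.35·π_3
Solving with the normalization constraint gives π = (0.3072, 0.2789, 0.4139).
So the stationary probability of Manager is 0.2789.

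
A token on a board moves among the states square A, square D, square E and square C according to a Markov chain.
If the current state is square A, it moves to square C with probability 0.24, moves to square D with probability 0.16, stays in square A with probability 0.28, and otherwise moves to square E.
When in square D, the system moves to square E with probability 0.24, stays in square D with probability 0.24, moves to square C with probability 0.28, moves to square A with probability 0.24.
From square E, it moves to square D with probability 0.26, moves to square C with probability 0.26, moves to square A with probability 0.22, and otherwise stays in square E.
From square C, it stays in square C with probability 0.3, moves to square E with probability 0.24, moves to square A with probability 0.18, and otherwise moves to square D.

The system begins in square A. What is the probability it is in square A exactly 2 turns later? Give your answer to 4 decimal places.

Propagate the distribution vector 2 turns from square A.
After 0 turns: (1.0000, 0.0000, 0.0000, 0.0000)
After 1 turn: (0.2800, 0.1600, 0.3200, 0.2400)
After 2 turns: (0.2304, 0.2336, 0.2688, 0.2672)
P(in square A after 2 turns) = 0.2304

0.2304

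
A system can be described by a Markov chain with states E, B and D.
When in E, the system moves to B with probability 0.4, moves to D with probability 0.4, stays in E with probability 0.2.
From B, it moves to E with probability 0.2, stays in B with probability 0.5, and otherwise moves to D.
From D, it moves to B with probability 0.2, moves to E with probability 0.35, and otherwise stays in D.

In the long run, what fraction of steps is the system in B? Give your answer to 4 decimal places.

Let the stationary distribution be π with π = πP and π_1 + π_2 + π_3 = 1.
π_1 = 0.2·π_1 + 0.2·π_2 + 0.35·π_3
π_2 = 0.4·π_1 + 0.5·π_2 + 0.2·π_3
Solving with the normalization constraint gives π = (0.2575, 0.3593, 0.3832).
So the stationary probability of B is 0.3593.

0.3593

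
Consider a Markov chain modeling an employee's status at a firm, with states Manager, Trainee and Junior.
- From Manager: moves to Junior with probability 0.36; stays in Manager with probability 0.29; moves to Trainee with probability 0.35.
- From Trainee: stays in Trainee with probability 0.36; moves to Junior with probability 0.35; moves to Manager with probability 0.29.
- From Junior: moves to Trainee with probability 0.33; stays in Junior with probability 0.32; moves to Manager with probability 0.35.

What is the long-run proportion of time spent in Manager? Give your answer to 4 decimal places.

0.3106

Let the stationary distribution be π with π = πP and π_1 + π_2 + π_3 = 1.
π_1 = 0.29·π_1 + 0.29·π_2 + 0.35·π_3
π_2 = 0.35·π_1 + 0.36·π_2 + 0.33·π_3
Solving with the normalization constraint gives π = (0.3106, 0.3466, 0.3428).
So the stationary probability of Manager is 0.3106.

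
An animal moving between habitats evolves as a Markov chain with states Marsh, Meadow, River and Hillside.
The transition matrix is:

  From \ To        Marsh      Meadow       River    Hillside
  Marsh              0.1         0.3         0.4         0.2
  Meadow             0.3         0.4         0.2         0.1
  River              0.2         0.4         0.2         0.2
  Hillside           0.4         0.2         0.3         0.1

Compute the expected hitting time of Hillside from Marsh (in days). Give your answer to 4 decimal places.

Let t(s) be the expected number of days to first reach Hillside from state s, with t(Hillside) = 0. Conditioning on the first day:
t(Marsh) = 1 + 0.1·t(Marsh) + 0.3·t(Meadow) + 0.4·t(River)
t(Meadow) = 1 + 0.3·t(Marsh) + 0.4·t(Meadow) + 0.2·t(River)
t(River) = 1 + 0.2·t(Marsh) + 0.4·t(Meadow) + 0.2·t(River)
Solving: t(Marsh) = 6.1111, t(Meadow) = 6.7778, t(River) = 6.1667.
Expected days from Marsh to Hillside: 6.1111.

6.1111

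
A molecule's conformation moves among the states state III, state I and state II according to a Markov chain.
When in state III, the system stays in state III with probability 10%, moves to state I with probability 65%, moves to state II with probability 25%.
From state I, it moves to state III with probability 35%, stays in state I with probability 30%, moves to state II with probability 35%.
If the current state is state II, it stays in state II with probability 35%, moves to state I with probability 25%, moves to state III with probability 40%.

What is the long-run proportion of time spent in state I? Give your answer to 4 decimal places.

0.3865

Let the stationary distribution be π with π = πP and π_1 + π_2 + π_3 = 1.
π_1 = 0.1·π_1 + 0.35·π_2 + 0.4·π_3
π_2 = 0.65·π_1 + 0.3·π_2 + 0.25·π_3
Solving with the normalization constraint gives π = (0.2928, 0.3865, 0.3207).
So the stationary probability of state I is 0.3865.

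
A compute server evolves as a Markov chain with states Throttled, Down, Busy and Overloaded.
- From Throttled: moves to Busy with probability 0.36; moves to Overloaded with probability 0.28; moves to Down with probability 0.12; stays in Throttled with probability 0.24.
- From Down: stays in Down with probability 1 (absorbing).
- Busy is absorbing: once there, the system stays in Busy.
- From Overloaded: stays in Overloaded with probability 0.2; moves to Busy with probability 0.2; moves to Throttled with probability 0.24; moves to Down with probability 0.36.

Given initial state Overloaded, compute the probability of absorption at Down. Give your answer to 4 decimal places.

0.5592

Let h(s) be the probability of absorption at Down starting from transient state s. Then h(Down) = 1 and h(Busy) = 0. By first-step analysis:
h(Throttled) = 0.24·h(Throttled) + 0.12·1 + 0.36·0 + 0.28·h(Overloaded)
h(Overloaded) = 0.24·h(Throttled) + 0.36·1 + 0.2·0 + 0.2·h(Overloaded)
Solving: h(Throttled) = 0.3639, h(Overloaded) = 0.5592.
Starting from Overloaded, the probability is 0.5592.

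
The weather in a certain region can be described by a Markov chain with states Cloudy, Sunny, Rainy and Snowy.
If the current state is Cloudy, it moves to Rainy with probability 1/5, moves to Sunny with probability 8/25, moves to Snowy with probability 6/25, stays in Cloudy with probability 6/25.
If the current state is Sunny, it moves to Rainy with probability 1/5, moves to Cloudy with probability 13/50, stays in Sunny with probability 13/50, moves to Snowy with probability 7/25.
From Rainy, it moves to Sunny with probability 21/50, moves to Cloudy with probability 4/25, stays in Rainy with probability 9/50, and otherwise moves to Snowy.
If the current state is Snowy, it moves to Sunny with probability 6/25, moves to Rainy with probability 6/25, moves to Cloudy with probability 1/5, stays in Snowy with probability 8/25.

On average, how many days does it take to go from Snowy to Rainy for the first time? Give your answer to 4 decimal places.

Let t(s) be the expected number of days to first reach Rainy from state s, with t(Rainy) = 0. Conditioning on the first day:
t(Cloudy) = 1 + 0.24·t(Cloudy) + 0.32·t(Sunny) + 0.24·t(Snowy)
t(Sunny) = 1 + 0.26·t(Cloudy) + 0.26·t(Sunny) + 0.28·t(Snowy)
t(Snowy) = 1 + 0.2·t(Cloudy) + 0.24·t(Sunny) + 0.32·t(Snowy)
Solving: t(Cloudy) = 4.7410, t(Sunny) = 4.7333, t(Snowy) = 4.5356.
Expected days from Snowy to Rainy: 4.5356.

4.5356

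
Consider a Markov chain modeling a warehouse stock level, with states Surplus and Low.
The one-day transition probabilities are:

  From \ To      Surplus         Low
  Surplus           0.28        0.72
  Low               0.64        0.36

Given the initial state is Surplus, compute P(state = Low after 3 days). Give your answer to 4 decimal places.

0.5541

Propagate the distribution vector 3 days from Surplus.
After 0 days: (1.0000, 0.0000)
After 1 day: (0.2800, 0.7200)
After 2 days: (0.5392, 0.4608)
After 3 days: (0.4459, 0.5541)
P(in Low after 3 days) = 0.5541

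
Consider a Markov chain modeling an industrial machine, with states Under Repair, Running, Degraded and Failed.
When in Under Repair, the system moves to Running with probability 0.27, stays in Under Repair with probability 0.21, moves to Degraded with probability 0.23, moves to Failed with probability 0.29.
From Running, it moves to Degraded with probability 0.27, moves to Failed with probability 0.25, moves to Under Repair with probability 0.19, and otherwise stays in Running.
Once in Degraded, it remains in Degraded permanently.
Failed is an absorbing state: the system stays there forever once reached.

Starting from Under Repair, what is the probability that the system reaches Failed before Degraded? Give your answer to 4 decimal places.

0.5365

Let h(s) be the probability of absorption at Failed starting from transient state s. Then h(Failed) = 1 and h(Degraded) = 0. By first-step analysis:
h(Under Repair) = 0.21·h(Under Repair) + 0.27·h(Running) + 0.23·0 + 0.29·1
h(Running) = 0.19·h(Under Repair) + 0.29·h(Running) + 0.27·0 + 0.25·1
Solving: h(Under Repair) = 0.5365, h(Running) = 0.4957.
Starting from Under Repair, the probability is 0.5365.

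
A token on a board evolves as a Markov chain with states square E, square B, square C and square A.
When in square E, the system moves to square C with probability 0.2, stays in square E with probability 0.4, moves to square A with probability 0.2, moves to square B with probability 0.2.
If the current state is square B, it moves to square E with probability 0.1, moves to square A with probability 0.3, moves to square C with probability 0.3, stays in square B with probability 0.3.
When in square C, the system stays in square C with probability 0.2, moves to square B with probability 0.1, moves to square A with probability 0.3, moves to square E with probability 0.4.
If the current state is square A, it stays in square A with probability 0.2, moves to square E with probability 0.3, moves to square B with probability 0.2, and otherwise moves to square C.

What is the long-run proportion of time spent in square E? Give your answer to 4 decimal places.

Let the stationary distribution be π with π = πP and π_1 + π_2 + π_3 + π_4 = 1.
π_1 = 0.4·π_1 + 0.1·π_2 + 0.4·π_3 + 0.3·π_4
π_2 = 0.2·π_1 + 0.3·π_2 + 0.1·π_3 + 0.2·π_4
π_3 = 0.2·π_1 + 0.3·π_2 + 0.2·π_3 + 0.3·π_4
Solving with the normalization constraint gives π = (0.3171, 0.1951, 0.2439, 0.2439).
So the stationary probability of square E is 0.3171.

0.3171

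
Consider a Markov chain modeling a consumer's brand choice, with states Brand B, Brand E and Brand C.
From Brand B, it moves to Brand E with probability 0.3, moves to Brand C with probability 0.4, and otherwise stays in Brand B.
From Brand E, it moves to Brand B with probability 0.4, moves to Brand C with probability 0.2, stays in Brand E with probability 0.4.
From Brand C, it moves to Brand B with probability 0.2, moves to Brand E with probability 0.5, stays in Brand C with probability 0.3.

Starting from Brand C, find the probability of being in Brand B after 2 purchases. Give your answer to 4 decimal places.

Sum over the intermediate state after 1 purchase:
P = P(Brand C→Brand B)·P(Brand B→Brand B) + P(Brand C→Brand E)·P(Brand E→Brand B) + P(Brand C→Brand C)·P(Brand C→Brand B)
  = 0.2×0.3 + 0.5×0.4 + 0.3×0.2
  = 0.0600 + 0.2000 + 0.0600 = 0.3200

0.3200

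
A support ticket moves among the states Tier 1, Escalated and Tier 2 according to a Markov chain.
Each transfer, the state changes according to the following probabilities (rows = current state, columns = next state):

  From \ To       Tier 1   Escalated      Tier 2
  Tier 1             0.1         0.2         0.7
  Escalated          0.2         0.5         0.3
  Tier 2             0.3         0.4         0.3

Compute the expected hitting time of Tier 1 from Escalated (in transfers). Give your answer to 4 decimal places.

4.3478

Let t(s) be the expected number of transfers to first reach Tier 1 from state s, with t(Tier 1) = 0. Conditioning on the first transfer:
t(Escalated) = 1 + 0.5·t(Escalated) + 0.3·t(Tier 2)
t(Tier 2) = 1 + 0.4·t(Escalated) + 0.3·t(Tier 2)
Solving: t(Escalated) = 4.3478, t(Tier 2) = 3.9130.
Expected transfers from Escalated to Tier 1: 4.3478.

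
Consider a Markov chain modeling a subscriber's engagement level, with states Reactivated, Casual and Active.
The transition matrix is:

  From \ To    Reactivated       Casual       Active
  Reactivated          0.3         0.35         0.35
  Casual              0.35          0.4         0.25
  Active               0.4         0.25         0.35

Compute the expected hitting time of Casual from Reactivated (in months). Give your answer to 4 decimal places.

Let t(s) be the expected number of months to first reach Casual from state s, with t(Casual) = 0. Conditioning on the first month:
t(Reactivated) = 1 + 0.3·t(Reactivated) + 0.35·t(Active)
t(Active) = 1 + 0.4·t(Reactivated) + 0.35·t(Active)
Solving: t(Reactivated) = 3.1746, t(Active) = 3.4921.
Expected months from Reactivated to Casual: 3.1746.

3.1746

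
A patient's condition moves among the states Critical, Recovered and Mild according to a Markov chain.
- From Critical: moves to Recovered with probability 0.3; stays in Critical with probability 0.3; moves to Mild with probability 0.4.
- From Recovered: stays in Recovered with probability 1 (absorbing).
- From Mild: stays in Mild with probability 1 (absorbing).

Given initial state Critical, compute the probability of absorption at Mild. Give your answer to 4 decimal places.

Let h(s) be the probability of absorption at Mild starting from transient state s. Then h(Mild) = 1 and h(Recovered) = 0. By first-step analysis:
h(Critical) = 0.3·h(Critical) + 0.3·0 + 0.4·1
Solving: h(Critical) = 0.5714.
Starting from Critical, the probability is 0.5714.

0.5714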